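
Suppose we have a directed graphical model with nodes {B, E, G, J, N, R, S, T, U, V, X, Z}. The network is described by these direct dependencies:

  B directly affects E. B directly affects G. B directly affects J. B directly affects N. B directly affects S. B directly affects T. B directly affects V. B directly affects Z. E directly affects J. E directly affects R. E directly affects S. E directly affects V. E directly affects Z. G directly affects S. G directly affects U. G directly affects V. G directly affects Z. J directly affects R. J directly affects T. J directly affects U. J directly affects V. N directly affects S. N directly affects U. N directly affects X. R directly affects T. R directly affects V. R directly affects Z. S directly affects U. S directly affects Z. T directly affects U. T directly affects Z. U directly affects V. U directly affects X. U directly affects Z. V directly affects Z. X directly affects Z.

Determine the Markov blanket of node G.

The Markov blanket of a node is its parents, its children, and the other parents of its children.
G has children S, U, V, Z.
G has parent B.
Parents of each child, excluding G:
  S: B, E, N
  U: J, N, S, T
  V: B, E, J, R, U
  Z: B, E, R, S, T, U, V, X
Taking the union gives {B, E, J, N, R, S, T, U, V, X, Z}.

{B, E, J, N, R, S, T, U, V, X, Z}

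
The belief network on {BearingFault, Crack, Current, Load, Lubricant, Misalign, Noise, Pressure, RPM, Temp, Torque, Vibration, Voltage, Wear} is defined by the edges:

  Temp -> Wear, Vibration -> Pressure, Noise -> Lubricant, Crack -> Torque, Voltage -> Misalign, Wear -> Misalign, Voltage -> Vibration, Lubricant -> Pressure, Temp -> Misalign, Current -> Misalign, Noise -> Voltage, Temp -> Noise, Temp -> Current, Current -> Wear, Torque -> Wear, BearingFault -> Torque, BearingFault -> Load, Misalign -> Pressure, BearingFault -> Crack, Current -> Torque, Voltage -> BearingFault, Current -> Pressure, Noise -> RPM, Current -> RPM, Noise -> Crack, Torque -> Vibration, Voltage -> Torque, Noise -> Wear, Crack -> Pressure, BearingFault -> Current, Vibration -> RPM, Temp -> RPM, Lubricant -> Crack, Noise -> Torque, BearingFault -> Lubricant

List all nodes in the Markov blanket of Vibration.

Ch(Vibration) = {Pressure, RPM}.
Parents of Vibration: Torque, Voltage.
Other parents of Vibration's children:
  Pressure's other parents are Crack, Current, Lubricant, Misalign.
  RPM's other parents are Current, Noise, Temp.
Taking the union gives {Crack, Current, Lubricant, Misalign, Noise, Pressure, RPM, Temp, Torque, Voltage}.

{Crack, Current, Lubricant, Misalign, Noise, Pressure, RPM, Temp, Torque, Voltage}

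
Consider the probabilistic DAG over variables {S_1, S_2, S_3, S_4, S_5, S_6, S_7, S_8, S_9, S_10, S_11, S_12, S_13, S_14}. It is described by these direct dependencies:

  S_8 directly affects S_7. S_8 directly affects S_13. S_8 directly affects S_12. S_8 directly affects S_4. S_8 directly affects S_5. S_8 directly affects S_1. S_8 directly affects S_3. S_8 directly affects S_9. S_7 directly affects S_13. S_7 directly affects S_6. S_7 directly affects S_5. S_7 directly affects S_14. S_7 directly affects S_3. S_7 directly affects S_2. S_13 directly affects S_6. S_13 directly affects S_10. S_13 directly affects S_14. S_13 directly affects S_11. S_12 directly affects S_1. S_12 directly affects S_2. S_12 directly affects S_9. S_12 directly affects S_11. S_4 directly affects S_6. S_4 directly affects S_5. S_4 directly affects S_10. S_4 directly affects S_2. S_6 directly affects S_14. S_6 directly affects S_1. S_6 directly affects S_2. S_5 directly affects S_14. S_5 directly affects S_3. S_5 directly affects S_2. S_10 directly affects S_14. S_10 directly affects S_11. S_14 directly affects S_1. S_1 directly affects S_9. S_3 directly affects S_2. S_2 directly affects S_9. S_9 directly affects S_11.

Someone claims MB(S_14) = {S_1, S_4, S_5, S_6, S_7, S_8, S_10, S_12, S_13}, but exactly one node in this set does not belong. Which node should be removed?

S_4

The Markov blanket of a node is its parents, its children, and the other parents of its children.
Children of S_14: S_1.
S_14's parents: S_5, S_6, S_7, S_10, S_13.
Parents of each child, excluding S_14:
  S_1 also has parents S_6, S_8, S_12.
MB(S_14) = {S_1, S_5, S_6, S_7, S_8, S_10, S_12, S_13}.
S_4 is neither a parent, child, nor co-parent of S_14, so it does not belong.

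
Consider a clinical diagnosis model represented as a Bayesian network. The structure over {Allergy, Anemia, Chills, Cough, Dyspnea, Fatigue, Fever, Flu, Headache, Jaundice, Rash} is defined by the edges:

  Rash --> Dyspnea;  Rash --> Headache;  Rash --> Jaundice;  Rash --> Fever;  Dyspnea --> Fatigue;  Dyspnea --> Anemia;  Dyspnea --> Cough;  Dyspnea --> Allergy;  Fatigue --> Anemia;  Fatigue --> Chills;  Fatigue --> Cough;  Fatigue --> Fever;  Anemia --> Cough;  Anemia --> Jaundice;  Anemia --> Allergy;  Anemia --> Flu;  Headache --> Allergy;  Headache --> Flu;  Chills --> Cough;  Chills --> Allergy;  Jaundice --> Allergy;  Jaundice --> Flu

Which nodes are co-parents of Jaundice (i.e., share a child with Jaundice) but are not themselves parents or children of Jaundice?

{Chills, Dyspnea, Headache}

Children of Jaundice: Allergy, Flu.
  parents(Allergy) \ {Jaundice} = {Anemia, Chills, Dyspnea, Headache}.
  parents(Flu) \ {Jaundice} = {Anemia, Headache}.
Excluding nodes already adjacent to Jaundice (Allergy, Anemia, Flu, Rash), the co-parent-only contribution is {Chills, Dyspnea, Headache}.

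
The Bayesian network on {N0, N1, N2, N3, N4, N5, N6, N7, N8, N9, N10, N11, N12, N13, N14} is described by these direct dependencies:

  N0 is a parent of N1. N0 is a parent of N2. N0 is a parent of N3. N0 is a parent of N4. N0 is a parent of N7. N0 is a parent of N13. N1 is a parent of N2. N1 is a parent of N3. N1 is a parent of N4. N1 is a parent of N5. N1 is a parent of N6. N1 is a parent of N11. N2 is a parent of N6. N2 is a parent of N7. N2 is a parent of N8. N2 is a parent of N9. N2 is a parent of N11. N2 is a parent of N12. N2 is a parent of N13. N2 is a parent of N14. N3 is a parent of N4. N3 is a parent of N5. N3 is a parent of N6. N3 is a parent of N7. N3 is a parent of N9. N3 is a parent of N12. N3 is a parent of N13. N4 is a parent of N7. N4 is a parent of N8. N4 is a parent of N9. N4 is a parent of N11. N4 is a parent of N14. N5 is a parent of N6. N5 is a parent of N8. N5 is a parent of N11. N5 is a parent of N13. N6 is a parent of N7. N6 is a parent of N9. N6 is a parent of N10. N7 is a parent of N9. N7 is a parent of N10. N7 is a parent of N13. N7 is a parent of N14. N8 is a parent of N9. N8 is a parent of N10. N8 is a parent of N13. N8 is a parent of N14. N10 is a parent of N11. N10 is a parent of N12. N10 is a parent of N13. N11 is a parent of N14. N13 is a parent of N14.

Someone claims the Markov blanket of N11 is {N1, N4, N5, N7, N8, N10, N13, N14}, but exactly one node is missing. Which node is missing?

Parents of N11: N1, N2, N4, N5, N10.
Ch(N11) = {N14}.
For each child, the remaining parents (spouses of N11):
  N14: N2, N4, N7, N8, N13
MB(N11) = {N1, N2, N4, N5, N7, N8, N10, N13, N14}.
Comparing with the claimed set, N2 is missing.

N2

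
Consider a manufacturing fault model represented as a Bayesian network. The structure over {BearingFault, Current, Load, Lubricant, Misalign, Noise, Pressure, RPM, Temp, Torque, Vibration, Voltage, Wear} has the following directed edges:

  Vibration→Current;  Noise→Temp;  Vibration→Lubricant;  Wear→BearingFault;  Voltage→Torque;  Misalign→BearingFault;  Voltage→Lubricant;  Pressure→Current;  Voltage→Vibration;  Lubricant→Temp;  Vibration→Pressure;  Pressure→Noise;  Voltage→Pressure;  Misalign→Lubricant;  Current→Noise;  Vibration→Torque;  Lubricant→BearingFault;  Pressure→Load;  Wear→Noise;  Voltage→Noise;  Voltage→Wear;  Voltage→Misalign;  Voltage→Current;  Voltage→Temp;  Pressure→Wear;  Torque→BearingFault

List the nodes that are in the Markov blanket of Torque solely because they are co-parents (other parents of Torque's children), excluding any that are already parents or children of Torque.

Children of Torque: BearingFault.
  BearingFault: Lubricant, Misalign, Wear
Excluding nodes already adjacent to Torque (BearingFault, Vibration, Voltage), the co-parent-only contribution is {Lubricant, Misalign, Wear}.

{Lubricant, Misalign, Wear}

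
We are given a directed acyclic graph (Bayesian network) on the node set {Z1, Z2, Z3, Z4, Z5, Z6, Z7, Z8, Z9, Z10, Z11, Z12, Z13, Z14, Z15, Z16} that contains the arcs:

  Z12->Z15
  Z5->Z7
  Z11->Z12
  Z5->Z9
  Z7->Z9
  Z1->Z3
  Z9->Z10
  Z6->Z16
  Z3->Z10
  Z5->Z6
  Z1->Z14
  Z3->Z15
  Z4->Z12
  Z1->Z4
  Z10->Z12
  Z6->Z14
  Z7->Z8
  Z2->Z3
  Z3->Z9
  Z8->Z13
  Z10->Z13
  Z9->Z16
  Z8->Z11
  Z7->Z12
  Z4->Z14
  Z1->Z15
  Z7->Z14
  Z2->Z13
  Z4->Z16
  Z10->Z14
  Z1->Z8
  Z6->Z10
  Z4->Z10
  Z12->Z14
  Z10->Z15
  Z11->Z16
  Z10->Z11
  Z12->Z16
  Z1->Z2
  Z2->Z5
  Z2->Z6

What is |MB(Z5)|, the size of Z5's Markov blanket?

A node's Markov blanket = Pa ∪ Ch ∪ (parents of Ch other than the node itself).
Parents of Z5: Z2.
Z5's children: Z6, Z7, Z9.
Other parents of Z5's children:
  Z6 also has parent Z2.
  Z7: no additional parents.
  parents(Z9) \ {Z5} = {Z3, Z7}.
MB(Z5) = {Z2, Z3, Z6, Z7, Z9}, which has 5 nodes.

5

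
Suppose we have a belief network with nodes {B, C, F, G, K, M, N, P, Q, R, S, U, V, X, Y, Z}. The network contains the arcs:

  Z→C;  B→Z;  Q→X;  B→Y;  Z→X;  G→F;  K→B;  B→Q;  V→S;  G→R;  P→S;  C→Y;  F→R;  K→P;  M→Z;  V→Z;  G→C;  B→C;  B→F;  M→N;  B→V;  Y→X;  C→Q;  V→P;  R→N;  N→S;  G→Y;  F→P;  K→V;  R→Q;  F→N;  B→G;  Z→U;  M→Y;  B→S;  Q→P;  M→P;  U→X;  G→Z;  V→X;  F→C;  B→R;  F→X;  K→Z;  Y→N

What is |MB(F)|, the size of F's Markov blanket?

F has children C, N, P, R, X.
F's parents: B, G.
Parents of each child, excluding F:
  R: B, G
  C: B, G, Z
  N: M, R, Y
  P: K, M, Q, V
  X: Q, U, V, Y, Z
MB(F) = {B, C, G, K, M, N, P, Q, R, U, V, X, Y, Z}, which has 14 nodes.

14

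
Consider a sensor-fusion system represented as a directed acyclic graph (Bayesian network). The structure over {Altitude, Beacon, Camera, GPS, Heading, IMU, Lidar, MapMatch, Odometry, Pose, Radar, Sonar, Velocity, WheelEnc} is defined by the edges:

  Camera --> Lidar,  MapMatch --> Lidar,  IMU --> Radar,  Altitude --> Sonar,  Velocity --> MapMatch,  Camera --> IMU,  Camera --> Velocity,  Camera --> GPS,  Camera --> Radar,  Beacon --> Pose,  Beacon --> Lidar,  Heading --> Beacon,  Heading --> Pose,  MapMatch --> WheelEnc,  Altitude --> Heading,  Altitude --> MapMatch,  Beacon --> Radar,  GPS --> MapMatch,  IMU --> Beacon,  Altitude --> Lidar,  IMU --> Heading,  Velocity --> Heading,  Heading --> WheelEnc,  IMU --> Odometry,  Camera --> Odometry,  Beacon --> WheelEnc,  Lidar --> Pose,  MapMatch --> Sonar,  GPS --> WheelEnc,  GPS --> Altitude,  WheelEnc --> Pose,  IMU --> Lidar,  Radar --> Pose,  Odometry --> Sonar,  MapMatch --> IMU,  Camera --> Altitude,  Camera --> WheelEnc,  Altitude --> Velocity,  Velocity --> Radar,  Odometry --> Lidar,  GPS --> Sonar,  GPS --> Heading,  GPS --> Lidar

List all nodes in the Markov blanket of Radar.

{Beacon, Camera, Heading, IMU, Lidar, Pose, Velocity, WheelEnc}

A node's Markov blanket = Pa ∪ Ch ∪ (parents of Ch other than the node itself).
Radar's parents: Beacon, Camera, IMU, Velocity.
Radar's children: Pose.
Parents of each child, excluding Radar:
  Pose: Beacon, Heading, Lidar, WheelEnc
Union: {Beacon, Camera, IMU, Velocity} ∪ {Pose} ∪ {Beacon, Heading, Lidar, WheelEnc} = {Beacon, Camera, Heading, IMU, Lidar, Pose, Velocity, WheelEnc}.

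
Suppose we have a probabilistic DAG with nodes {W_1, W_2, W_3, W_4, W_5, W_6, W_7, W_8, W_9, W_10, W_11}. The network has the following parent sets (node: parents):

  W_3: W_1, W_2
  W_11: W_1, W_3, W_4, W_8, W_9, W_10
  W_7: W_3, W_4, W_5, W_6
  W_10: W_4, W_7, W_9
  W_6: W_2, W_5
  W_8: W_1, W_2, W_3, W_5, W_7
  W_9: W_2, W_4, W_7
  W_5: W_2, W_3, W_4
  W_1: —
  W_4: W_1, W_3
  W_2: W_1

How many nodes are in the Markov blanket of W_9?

Pa(W_9) = {W_2, W_4, W_7}.
Ch(W_9) = {W_10, W_11}.
Co-parents of W_9 (other parents of its children):
  W_10 also has parents W_4, W_7.
  W_11 also has parents W_1, W_3, W_4, W_8, W_10.
MB(W_9) = {W_1, W_2, W_3, W_4, W_7, W_8, W_10, W_11}, which has 8 nodes.

8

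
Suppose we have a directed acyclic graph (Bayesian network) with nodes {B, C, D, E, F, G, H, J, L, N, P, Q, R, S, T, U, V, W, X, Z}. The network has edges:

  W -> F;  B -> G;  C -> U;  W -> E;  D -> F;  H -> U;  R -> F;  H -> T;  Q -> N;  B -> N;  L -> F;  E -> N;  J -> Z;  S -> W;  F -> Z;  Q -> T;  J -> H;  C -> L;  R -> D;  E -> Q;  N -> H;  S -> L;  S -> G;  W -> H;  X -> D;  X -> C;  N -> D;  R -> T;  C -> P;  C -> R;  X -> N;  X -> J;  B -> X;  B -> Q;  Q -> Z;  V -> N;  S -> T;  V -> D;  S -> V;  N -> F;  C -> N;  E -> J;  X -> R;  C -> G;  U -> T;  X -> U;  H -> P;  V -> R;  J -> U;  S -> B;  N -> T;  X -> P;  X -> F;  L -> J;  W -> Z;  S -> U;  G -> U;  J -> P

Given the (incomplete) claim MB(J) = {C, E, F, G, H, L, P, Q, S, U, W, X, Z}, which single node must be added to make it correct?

N

Pa(J) = {E, L, X}.
J's children: H, P, U, Z.
Co-parents of J (other parents of its children):
  H also has parents N, W.
  U's other parents are C, G, H, S, X.
  P also has parents C, H, X.
  parents(Z) \ {J} = {F, Q, W}.
MB(J) = {C, E, F, G, H, L, N, P, Q, S, U, W, X, Z}.
Comparing with the claimed set, N is missing.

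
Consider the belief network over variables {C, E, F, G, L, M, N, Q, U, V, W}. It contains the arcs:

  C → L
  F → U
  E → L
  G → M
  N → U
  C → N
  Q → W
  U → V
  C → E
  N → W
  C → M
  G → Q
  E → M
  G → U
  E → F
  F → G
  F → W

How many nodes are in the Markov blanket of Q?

By definition, MB(Q) is built from Q's parents, Q's children, and the co-parents of Q.
Q's parents: G.
Q has child W.
Co-parents of Q (other parents of its children):
  parents(W) \ {Q} = {F, N}.
MB(Q) = {F, G, N, W}, which has 4 nodes.

4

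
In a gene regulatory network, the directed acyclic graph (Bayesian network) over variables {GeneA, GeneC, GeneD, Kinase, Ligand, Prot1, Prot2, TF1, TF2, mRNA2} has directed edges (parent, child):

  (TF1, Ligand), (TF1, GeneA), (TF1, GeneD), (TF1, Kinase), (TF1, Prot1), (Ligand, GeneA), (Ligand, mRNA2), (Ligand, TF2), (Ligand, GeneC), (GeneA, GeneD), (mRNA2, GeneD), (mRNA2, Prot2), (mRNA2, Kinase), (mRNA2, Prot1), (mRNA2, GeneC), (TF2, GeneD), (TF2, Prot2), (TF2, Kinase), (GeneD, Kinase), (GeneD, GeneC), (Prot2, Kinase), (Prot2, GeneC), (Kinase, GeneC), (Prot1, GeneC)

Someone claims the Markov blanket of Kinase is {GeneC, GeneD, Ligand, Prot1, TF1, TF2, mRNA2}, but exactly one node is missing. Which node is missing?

Prot2

The Markov blanket of a node is its parents, its children, and the other parents of its children.
Parents of Kinase: GeneD, Prot2, TF1, TF2, mRNA2.
Kinase's children: GeneC.
Co-parents of Kinase (other parents of its children):
  GeneC also has parents GeneD, Ligand, Prot1, Prot2, mRNA2.
MB(Kinase) = {GeneC, GeneD, Ligand, Prot1, Prot2, TF1, TF2, mRNA2}.
Comparing with the claimed set, Prot2 is missing.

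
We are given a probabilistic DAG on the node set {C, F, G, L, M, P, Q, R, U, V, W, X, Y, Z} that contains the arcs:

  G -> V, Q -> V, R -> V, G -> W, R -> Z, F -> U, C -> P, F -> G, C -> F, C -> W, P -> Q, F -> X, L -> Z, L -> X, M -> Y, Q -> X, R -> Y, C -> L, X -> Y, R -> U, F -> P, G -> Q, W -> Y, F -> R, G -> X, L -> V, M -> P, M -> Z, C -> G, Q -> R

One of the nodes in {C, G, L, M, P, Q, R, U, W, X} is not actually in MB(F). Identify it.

W

Recall MB(v) = parents ∪ children ∪ spouses, where spouses are the other parents of v's children.
F has children G, P, R, U, X.
Parents of F: C.
Co-parents of F (other parents of its children):
  G also has parent C.
  P's other parents are C, M.
  parents(R) \ {F} = {Q}.
  U also has parent R.
  parents(X) \ {F} = {G, L, Q}.
MB(F) = {C, G, L, M, P, Q, R, U, X}.
W is neither a parent, child, nor co-parent of F, so it does not belong.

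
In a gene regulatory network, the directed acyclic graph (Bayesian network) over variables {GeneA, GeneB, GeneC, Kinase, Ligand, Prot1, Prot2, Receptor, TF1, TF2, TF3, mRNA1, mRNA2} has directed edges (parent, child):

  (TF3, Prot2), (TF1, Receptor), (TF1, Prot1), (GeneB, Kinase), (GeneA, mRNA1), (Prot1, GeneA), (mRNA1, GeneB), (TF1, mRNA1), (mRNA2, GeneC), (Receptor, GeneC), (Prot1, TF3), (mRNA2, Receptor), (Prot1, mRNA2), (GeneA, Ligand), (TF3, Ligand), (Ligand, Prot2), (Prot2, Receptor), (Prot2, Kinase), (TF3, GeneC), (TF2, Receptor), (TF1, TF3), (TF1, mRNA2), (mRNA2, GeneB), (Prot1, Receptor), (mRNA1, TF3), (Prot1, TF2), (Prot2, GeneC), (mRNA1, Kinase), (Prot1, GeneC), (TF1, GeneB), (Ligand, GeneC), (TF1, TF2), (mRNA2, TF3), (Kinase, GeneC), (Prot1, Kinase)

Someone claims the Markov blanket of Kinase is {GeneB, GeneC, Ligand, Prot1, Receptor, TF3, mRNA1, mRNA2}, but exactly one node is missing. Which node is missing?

Prot2

Pa(Kinase) = {GeneB, Prot1, Prot2, mRNA1}.
Kinase's children: GeneC.
Co-parents of Kinase (other parents of its children):
  GeneC also has parents Ligand, Prot1, Prot2, Receptor, TF3, mRNA2.
MB(Kinase) = {GeneB, GeneC, Ligand, Prot1, Prot2, Receptor, TF3, mRNA1, mRNA2}.
Comparing with the claimed set, Prot2 is missing.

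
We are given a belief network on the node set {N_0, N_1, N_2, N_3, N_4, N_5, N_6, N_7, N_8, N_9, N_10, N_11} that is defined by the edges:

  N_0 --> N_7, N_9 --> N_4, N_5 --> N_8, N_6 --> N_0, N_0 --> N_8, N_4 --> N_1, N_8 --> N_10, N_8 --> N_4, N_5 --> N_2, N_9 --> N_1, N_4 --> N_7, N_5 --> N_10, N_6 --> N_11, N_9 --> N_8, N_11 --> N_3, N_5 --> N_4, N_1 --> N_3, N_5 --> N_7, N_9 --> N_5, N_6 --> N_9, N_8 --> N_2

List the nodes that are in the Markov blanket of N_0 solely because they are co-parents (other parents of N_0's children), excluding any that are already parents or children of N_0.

{N_4, N_5, N_9}

Children of N_0: N_7, N_8.
  N_8 also has parents N_5, N_9.
  parents(N_7) \ {N_0} = {N_4, N_5}.
Excluding nodes already adjacent to N_0 (N_6, N_7, N_8), the co-parent-only contribution is {N_4, N_5, N_9}.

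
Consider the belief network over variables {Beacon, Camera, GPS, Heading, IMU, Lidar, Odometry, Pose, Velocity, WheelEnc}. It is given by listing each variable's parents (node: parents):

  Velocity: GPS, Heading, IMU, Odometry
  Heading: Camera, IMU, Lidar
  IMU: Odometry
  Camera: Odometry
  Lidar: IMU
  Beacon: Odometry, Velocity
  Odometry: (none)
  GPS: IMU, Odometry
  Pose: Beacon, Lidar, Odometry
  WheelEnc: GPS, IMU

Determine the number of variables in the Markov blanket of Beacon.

A node's Markov blanket = Pa ∪ Ch ∪ (parents of Ch other than the node itself).
Beacon has parents Odometry, Velocity.
Ch(Beacon) = {Pose}.
Co-parents of Beacon (other parents of its children):
  Pose's other parents are Lidar, Odometry.
MB(Beacon) = {Lidar, Odometry, Pose, Velocity}, which has 4 nodes.

4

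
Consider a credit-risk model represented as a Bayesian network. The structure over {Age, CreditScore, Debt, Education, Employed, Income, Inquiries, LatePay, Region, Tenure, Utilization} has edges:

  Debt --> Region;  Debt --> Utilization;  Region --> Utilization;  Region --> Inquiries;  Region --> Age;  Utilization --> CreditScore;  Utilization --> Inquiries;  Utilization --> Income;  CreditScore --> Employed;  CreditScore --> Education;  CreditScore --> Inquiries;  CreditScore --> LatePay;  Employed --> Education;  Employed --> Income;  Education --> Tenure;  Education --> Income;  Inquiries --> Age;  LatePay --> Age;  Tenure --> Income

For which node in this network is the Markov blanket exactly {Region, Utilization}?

Debt

The target node must have every member of {Region, Utilization} as a parent, child, or co-parent, and no others.
Parents of Debt: none; children: Region, Utilization; co-parents: Region.
These exactly cover the given set, so the node is Debt.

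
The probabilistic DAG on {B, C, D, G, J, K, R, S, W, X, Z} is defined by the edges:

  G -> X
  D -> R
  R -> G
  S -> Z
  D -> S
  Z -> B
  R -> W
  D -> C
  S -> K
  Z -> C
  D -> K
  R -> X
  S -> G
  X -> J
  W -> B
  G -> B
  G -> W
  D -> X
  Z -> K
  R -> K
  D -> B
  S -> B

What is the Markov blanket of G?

{B, D, R, S, W, X, Z}

Parents of G: R, S.
Ch(G) = {B, W, X}.
For each child, the remaining parents (spouses of G):
  W also has parent R.
  parents(B) \ {G} = {D, S, W, Z}.
  X's other parents are D, R.
Union: {R, S} ∪ {B, W, X} ∪ {D, R, S, W, Z} = {B, D, R, S, W, X, Z}.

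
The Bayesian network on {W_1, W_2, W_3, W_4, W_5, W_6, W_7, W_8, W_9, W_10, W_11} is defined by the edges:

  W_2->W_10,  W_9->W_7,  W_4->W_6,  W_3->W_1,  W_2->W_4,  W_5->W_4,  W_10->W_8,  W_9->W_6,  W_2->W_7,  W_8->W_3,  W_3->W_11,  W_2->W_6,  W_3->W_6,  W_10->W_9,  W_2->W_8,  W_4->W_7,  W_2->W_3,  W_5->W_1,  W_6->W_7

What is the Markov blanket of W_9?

By definition, MB(W_9) is built from W_9's parents, W_9's children, and the co-parents of W_9.
Pa(W_9) = {W_10}.
W_9's children: W_6, W_7.
Other parents of W_9's children:
  W_6: W_2, W_3, W_4
  W_7: W_2, W_4, W_6
Union: {W_10} ∪ {W_6, W_7} ∪ {W_2, W_3, W_4, W_6} = {W_2, W_3, W_4, W_6, W_7, W_10}.

{W_2, W_3, W_4, W_6, W_7, W_10}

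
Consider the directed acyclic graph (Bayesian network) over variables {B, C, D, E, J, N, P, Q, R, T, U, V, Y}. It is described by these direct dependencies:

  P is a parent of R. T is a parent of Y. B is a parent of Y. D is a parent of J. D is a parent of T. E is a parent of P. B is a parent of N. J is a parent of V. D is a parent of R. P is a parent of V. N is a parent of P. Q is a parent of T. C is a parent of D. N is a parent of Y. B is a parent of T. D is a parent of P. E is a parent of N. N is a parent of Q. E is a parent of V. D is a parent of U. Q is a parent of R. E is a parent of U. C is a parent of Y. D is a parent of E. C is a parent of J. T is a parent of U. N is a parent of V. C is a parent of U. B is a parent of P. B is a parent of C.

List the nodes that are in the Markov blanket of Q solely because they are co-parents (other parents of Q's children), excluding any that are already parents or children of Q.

{B, D, P}

Children of Q: R, T.
  R: D, P
  T: B, D
Excluding nodes already adjacent to Q (N, R, T), the co-parent-only contribution is {B, D, P}.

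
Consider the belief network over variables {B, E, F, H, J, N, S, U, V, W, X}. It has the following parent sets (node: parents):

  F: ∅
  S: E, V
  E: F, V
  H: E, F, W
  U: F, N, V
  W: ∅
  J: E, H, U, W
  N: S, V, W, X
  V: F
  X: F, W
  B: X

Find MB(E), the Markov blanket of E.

Ch(E) = {H, J, S}.
E's parents: F, V.
Co-parents of E (other parents of its children):
  S: V
  H: F, W
  J: H, U, W
Union: {F, V} ∪ {H, J, S} ∪ {F, H, U, V, W} = {F, H, J, S, U, V, W}.

{F, H, J, S, U, V, W}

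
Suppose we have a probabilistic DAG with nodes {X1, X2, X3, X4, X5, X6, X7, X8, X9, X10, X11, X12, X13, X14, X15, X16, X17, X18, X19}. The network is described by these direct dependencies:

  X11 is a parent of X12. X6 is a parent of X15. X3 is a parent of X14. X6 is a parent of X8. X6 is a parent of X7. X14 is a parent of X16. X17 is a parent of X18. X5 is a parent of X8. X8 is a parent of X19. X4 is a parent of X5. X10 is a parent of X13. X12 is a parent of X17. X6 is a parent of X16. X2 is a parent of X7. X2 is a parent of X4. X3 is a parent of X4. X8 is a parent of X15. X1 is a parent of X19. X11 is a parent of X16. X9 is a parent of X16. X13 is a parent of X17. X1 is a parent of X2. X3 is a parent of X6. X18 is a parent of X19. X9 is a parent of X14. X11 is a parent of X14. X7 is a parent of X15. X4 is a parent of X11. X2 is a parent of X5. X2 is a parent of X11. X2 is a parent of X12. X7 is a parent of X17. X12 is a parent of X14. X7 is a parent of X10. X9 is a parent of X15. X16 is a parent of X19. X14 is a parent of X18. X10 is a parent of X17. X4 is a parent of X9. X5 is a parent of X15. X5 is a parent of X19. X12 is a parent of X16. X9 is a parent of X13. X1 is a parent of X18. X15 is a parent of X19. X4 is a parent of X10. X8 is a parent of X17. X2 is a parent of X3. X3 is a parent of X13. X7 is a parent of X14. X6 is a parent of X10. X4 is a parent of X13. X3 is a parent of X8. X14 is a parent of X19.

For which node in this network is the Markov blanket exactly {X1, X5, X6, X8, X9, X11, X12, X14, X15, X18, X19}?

The target node must have every member of {X1, X5, X6, X8, X9, X11, X12, X14, X15, X18, X19} as a parent, child, or co-parent, and no others.
Parents of X16: X6, X9, X11, X12, X14; children: X19; co-parents: X1, X5, X8, X14, X15, X18.
These exactly cover the given set, so the node is X16.

X16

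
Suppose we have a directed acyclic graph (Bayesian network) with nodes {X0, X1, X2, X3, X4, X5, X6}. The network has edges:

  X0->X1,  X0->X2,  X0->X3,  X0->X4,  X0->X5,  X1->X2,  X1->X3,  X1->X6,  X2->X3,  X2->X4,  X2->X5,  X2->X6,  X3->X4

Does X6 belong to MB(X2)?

Yes

X6 is a child of X2.
So X6 ∈ MB(X2).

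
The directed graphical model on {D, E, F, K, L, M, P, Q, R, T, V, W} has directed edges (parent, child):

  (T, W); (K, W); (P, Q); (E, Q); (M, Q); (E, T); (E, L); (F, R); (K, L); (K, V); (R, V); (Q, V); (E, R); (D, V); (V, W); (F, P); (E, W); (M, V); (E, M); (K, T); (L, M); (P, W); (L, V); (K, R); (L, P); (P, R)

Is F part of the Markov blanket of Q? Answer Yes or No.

Q's children: V.
Q has parents E, M, P.
For each child, the remaining parents (spouses of Q):
  V: D, K, L, M, R
MB(Q) = {D, E, K, L, M, P, R, V}; F is not in this set.

No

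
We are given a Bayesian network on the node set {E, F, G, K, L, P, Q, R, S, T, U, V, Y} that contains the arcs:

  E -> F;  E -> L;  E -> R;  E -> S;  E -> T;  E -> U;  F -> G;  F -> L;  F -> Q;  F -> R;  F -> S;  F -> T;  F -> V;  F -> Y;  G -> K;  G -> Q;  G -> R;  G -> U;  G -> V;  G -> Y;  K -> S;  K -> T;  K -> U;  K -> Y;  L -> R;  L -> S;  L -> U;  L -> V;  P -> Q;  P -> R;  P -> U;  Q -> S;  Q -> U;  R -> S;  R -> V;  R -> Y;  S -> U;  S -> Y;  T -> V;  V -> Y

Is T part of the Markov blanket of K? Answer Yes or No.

T is a child of K.
So T ∈ MB(K).

Yes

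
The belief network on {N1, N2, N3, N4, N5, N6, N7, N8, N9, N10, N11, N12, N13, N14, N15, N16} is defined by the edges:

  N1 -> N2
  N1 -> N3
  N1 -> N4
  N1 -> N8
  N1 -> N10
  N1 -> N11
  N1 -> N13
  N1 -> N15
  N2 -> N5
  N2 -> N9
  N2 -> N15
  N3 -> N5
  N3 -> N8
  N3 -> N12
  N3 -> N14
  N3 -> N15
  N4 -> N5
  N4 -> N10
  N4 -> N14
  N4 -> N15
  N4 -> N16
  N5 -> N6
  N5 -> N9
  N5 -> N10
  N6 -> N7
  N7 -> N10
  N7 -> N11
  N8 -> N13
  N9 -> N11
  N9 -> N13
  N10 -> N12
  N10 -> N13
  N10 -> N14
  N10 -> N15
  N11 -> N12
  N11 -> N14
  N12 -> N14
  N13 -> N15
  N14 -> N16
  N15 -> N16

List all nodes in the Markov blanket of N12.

N12's parents: N3, N10, N11.
N12 has child N14.
For each child, the remaining parents (spouses of N12):
  N14: N3, N4, N10, N11
MB(N12) = {N3, N4, N10, N11, N14}.

{N3, N4, N10, N11, N14}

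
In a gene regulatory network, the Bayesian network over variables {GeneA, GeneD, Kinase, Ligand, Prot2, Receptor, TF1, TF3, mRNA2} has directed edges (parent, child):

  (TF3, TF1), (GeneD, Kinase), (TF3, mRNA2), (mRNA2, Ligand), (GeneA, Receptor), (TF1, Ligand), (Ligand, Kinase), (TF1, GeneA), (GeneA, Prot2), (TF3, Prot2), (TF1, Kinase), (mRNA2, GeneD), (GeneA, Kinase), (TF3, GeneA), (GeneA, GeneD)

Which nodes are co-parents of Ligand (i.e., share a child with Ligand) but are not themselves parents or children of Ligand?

{GeneA, GeneD}

Children of Ligand: Kinase.
  Kinase: GeneA, GeneD, TF1
Excluding nodes already adjacent to Ligand (Kinase, TF1, mRNA2), the co-parent-only contribution is {GeneA, GeneD}.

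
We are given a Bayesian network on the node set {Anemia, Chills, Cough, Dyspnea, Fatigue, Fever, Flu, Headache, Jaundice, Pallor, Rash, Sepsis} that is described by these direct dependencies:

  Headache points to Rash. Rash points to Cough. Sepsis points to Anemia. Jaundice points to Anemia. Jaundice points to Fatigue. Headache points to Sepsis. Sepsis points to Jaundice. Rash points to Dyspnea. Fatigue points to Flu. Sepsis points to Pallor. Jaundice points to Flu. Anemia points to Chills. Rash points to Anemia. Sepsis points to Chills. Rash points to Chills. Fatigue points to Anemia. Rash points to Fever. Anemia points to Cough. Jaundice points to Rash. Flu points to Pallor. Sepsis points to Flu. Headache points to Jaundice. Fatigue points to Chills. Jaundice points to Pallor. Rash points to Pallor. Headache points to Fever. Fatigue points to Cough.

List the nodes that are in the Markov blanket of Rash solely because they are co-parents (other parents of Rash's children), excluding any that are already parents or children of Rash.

{Fatigue, Flu, Sepsis}

Children of Rash: Anemia, Chills, Cough, Dyspnea, Fever, Pallor.
  parents(Fever) \ {Rash} = {Headache}.
  parents(Anemia) \ {Rash} = {Fatigue, Jaundice, Sepsis}.
  Chills's other parents are Anemia, Fatigue, Sepsis.
  Dyspnea has no other parent.
  Pallor's other parents are Flu, Jaundice, Sepsis.
  parents(Cough) \ {Rash} = {Anemia, Fatigue}.
Excluding nodes already adjacent to Rash (Anemia, Chills, Cough, Dyspnea, Fever, Headache, Jaundice, Pallor), the co-parent-only contribution is {Fatigue, Flu, Sepsis}.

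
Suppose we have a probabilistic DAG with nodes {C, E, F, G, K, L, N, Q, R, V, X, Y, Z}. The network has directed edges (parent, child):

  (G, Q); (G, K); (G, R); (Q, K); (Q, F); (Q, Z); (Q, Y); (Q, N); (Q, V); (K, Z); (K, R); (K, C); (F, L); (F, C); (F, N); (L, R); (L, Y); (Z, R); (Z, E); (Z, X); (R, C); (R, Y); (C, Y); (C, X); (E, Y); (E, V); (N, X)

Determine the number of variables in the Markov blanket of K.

Pa(K) = {G, Q}.
Ch(K) = {C, R, Z}.
Other parents of K's children:
  Z: Q
  R: G, L, Z
  C: F, R
MB(K) = {C, F, G, L, Q, R, Z}, which has 7 nodes.

7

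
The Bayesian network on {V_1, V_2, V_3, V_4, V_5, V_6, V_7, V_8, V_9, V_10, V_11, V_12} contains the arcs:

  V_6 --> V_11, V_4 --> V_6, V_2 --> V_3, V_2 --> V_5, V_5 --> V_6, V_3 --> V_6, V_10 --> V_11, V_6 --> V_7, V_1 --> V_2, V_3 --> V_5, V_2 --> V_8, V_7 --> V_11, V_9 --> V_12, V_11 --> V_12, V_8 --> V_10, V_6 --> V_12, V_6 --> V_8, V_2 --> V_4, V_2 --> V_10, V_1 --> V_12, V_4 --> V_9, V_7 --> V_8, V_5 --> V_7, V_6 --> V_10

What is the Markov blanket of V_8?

A node's Markov blanket = Pa ∪ Ch ∪ (parents of Ch other than the node itself).
Pa(V_8) = {V_2, V_6, V_7}.
Children of V_8: V_10.
Parents of each child, excluding V_8:
  V_10's other parents are V_2, V_6.
Taking the union gives {V_2, V_6, V_7, V_10}.

{V_2, V_6, V_7, V_10}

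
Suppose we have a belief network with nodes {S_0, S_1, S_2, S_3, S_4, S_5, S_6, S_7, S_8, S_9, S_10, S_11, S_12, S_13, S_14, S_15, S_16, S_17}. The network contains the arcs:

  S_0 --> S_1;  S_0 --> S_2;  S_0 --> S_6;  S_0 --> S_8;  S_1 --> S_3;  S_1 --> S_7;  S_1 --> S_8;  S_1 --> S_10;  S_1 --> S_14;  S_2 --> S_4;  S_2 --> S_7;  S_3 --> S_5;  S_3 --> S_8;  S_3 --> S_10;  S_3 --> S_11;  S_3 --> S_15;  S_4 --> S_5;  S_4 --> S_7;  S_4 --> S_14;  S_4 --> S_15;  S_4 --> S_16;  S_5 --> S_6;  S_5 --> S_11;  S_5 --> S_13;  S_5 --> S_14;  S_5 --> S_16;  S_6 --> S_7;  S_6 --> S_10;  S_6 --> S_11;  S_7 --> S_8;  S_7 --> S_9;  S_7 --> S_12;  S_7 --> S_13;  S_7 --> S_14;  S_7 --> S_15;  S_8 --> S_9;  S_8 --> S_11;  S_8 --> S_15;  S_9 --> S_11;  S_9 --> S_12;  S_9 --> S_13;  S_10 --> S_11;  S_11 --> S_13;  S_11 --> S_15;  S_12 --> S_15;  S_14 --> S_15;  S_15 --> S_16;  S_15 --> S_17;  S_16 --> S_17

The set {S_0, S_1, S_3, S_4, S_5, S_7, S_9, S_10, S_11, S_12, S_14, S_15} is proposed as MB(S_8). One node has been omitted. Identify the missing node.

S_6

Recall MB(v) = parents ∪ children ∪ spouses, where spouses are the other parents of v's children.
S_8's children: S_9, S_11, S_15.
Pa(S_8) = {S_0, S_1, S_3, S_7}.
Co-parents of S_8 (other parents of its children):
  S_9: S_7
  S_11: S_3, S_5, S_6, S_9, S_10
  S_15: S_3, S_4, S_7, S_11, S_12, S_14
MB(S_8) = {S_0, S_1, S_3, S_4, S_5, S_6, S_7, S_9, S_10, S_11, S_12, S_14, S_15}.
Comparing with the claimed set, S_6 is missing.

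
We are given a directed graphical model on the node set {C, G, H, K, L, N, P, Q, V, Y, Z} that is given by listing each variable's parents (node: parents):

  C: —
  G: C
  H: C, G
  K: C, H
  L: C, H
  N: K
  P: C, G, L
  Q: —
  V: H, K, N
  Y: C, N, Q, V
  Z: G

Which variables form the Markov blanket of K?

{C, H, N, V}

K has parents C, H.
Children of K: N, V.
Parents of each child, excluding K:
  N: —
  V: H, N
MB(K) = {C, H, N, V}.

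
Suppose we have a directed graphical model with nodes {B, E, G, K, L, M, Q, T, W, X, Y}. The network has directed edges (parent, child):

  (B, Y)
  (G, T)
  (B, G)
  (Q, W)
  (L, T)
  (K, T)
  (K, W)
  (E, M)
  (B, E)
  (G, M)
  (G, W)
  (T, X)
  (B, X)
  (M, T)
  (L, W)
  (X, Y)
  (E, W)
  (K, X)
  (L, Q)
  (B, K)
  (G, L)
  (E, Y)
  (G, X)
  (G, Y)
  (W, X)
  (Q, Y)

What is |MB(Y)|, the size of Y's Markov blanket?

Ch(Y) = {}.
Parents of Y: B, E, G, Q, X.
Y has no children, so there are no co-parents.
MB(Y) = {B, E, G, Q, X}, which has 5 nodes.

5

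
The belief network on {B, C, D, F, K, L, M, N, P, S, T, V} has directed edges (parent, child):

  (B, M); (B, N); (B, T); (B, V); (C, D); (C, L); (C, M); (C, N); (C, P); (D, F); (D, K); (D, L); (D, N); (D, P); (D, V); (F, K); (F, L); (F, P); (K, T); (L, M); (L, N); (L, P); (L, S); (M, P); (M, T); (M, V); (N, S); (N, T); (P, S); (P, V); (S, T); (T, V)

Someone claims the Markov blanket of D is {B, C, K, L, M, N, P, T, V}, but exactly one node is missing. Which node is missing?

Ch(D) = {F, K, L, N, P, V}.
Pa(D) = {C}.
Co-parents of D (other parents of its children):
  F has no other parent.
  parents(K) \ {D} = {F}.
  parents(L) \ {D} = {C, F}.
  N's other parents are B, C, L.
  parents(P) \ {D} = {C, F, L, M}.
  V's other parents are B, M, P, T.
MB(D) = {B, C, F, K, L, M, N, P, T, V}.
Comparing with the claimed set, F is missing.

F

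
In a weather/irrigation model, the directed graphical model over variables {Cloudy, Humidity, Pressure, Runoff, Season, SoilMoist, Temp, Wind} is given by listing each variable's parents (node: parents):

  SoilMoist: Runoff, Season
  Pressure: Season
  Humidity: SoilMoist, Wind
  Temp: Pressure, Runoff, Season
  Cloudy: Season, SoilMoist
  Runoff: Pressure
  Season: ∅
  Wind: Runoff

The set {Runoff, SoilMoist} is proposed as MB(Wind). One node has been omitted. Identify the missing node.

Recall MB(v) = parents ∪ children ∪ spouses, where spouses are the other parents of v's children.
Wind's parents: Runoff.
Wind's children: Humidity.
Co-parents of Wind (other parents of its children):
  parents(Humidity) \ {Wind} = {SoilMoist}.
MB(Wind) = {Humidity, Runoff, SoilMoist}.
Comparing with the claimed set, Humidity is missing.

Humidity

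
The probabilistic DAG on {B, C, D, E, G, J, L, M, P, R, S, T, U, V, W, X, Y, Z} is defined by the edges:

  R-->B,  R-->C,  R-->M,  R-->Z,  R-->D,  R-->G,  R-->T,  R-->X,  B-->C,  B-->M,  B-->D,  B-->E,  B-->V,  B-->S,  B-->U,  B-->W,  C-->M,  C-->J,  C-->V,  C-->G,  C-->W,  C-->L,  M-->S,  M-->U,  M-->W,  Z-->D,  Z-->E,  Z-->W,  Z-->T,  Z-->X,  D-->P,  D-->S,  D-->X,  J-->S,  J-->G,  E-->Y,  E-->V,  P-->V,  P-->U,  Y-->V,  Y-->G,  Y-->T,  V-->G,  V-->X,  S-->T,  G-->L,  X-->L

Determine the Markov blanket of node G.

Recall MB(v) = parents ∪ children ∪ spouses, where spouses are the other parents of v's children.
G's parents: C, J, R, V, Y.
G's children: L.
Co-parents of G (other parents of its children):
  L: C, X
Taking the union gives {C, J, L, R, V, X, Y}.

{C, J, L, R, V, X, Y}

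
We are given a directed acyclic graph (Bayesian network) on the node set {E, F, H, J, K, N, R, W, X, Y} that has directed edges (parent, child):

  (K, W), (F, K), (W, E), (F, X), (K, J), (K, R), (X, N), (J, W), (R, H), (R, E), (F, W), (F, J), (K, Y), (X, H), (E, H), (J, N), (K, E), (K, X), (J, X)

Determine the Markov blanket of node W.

Pa(W) = {F, J, K}.
Ch(W) = {E}.
Other parents of W's children:
  E also has parents K, R.
Taking the union gives {E, F, J, K, R}.

{E, F, J, K, R}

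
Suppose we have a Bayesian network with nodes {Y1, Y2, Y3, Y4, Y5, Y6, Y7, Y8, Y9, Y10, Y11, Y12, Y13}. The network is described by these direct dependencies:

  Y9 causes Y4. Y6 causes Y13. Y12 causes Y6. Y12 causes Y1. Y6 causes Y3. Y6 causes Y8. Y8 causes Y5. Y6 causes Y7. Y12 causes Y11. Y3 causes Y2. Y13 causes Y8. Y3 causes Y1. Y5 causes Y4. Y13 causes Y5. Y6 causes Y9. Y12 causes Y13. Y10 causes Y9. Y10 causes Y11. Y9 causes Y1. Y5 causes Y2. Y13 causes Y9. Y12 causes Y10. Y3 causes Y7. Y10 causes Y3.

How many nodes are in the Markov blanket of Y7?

2

Y7 has parents Y3, Y6.
Y7 has no children.
With no children, Y7 has no spouses; the co-parent set is empty.
MB(Y7) = {Y3, Y6}, which has 2 nodes.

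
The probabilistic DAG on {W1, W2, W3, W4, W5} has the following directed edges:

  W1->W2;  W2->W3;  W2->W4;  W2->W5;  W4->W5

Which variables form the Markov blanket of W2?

{W1, W3, W4, W5}

Parents of W2: W1.
Children of W2: W3, W4, W5.
Co-parents of W2 (other parents of its children):
  W3: no additional parents.
  W4 has no other parent.
  W5's other parent is W4.
MB(W2) = {W1, W3, W4, W5}.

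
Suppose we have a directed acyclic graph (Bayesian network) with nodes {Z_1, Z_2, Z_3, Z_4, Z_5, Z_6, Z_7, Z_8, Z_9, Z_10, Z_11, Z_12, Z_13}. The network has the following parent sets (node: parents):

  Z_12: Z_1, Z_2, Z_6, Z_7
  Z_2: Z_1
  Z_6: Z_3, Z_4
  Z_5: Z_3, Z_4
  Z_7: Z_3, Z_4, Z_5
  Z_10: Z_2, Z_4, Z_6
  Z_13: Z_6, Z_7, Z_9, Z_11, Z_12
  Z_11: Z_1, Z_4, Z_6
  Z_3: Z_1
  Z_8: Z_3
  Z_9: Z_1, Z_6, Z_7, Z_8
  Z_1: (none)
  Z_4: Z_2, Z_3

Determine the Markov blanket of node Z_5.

The Markov blanket of a node is its parents, its children, and the other parents of its children.
Parents of Z_5: Z_3, Z_4.
Children of Z_5: Z_7.
Other parents of Z_5's children:
  Z_7: Z_3, Z_4
Taking the union gives {Z_3, Z_4, Z_7}.

{Z_3, Z_4, Z_7}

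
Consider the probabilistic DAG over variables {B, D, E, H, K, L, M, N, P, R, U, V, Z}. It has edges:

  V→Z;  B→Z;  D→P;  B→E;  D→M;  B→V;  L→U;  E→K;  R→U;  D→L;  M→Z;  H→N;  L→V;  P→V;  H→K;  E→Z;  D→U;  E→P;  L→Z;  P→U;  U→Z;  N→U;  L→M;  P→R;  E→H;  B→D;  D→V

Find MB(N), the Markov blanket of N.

{D, H, L, P, R, U}

N has child U.
Parents of N: H.
For each child, the remaining parents (spouses of N):
  parents(U) \ {N} = {D, L, P, R}.
Union: {H} ∪ {U} ∪ {D, L, P, R} = {D, H, L, P, R, U}.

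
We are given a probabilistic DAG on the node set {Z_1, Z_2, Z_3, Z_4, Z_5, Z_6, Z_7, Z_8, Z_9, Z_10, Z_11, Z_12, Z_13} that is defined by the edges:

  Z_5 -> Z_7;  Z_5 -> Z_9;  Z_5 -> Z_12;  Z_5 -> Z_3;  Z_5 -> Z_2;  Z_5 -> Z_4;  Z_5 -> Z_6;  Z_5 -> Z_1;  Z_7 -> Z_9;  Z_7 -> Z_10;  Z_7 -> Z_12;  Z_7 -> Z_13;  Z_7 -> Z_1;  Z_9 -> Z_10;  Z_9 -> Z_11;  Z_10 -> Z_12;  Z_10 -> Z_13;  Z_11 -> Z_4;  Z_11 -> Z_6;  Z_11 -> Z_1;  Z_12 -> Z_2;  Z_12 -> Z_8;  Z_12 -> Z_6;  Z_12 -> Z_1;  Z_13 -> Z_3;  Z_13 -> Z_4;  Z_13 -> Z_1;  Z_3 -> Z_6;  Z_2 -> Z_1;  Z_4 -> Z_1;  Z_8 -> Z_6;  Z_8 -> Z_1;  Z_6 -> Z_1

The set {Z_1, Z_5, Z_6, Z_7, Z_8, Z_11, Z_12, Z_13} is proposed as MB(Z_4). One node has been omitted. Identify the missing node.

The Markov blanket of a node is its parents, its children, and the other parents of its children.
Pa(Z_4) = {Z_5, Z_11, Z_13}.
Ch(Z_4) = {Z_1}.
Other parents of Z_4's children:
  Z_1 also has parents Z_2, Z_5, Z_6, Z_7, Z_8, Z_11, Z_12, Z_13.
MB(Z_4) = {Z_1, Z_2, Z_5, Z_6, Z_7, Z_8, Z_11, Z_12, Z_13}.
Comparing with the claimed set, Z_2 is missing.

Z_2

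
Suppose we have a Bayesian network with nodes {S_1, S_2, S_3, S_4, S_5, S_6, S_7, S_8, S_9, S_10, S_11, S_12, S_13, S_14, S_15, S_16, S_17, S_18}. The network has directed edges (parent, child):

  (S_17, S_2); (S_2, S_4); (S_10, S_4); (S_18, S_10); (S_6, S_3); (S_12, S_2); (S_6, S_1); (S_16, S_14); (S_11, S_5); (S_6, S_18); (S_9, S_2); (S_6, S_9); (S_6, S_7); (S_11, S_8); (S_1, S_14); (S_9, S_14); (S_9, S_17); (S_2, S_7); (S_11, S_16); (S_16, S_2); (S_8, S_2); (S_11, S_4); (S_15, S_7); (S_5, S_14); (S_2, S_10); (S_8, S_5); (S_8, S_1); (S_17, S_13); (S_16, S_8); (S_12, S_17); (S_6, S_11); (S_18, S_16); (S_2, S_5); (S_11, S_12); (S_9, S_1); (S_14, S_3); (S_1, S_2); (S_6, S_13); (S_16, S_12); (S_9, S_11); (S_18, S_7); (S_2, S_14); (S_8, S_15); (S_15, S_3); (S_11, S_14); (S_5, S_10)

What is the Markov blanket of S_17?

The Markov blanket of a node is its parents, its children, and the other parents of its children.
S_17 has parents S_9, S_12.
Ch(S_17) = {S_2, S_13}.
Co-parents of S_17 (other parents of its children):
  S_2's other parents are S_1, S_8, S_9, S_12, S_16.
  S_13 also has parent S_6.
Union: {S_9, S_12} ∪ {S_2, S_13} ∪ {S_1, S_6, S_8, S_9, S_12, S_16} = {S_1, S_2, S_6, S_8, S_9, S_12, S_13, S_16}.

{S_1, S_2, S_6, S_8, S_9, S_12, S_13, S_16}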